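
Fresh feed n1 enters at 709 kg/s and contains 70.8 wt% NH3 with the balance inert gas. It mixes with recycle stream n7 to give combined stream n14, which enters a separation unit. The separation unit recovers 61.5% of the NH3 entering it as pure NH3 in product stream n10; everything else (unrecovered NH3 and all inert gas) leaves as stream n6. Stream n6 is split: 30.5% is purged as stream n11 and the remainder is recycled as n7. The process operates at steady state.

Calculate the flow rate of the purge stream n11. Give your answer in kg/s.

inert gas enters only via n1 and leaves only via the purge: 709×0.292 = 0.305×(inert gas in n6), and the separation unit passes all inert gas, so inert gas in n14 = inert gas in n6 = 678.78 kg/s.
NH3 in n14: m_A = 709×0.708 + (1−0.305)·(1−0.615)·m_A, so m_A = 501.97/0.7324 = 685.36 kg/s.
n6 = (1−0.615)×685.36 + 678.78 = 942.64 kg/s.
Purge n11 = 0.305×942.64 = 287.51 kg/s.

287.5 kg/s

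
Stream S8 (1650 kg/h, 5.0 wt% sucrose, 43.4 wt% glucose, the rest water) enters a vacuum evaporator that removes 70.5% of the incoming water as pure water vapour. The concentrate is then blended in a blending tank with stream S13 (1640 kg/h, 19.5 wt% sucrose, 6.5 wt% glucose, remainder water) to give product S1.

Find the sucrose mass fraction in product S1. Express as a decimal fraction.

Vapour removed = 0.705×0.516×1650 = 600.24 kg/h; concentrate = 1049.8 kg/h.
sucrose reaching the mixer = 82.5 (from concentrate) + 1640×0.195 = 402.3 kg/h.
Product flow = 1049.8 + 1640 = 2689.8 kg/h; sucrose fraction = 0.150.

0.150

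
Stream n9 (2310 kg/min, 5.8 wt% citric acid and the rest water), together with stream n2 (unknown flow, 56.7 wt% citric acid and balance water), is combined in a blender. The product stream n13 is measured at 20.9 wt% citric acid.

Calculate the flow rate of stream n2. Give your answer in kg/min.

Let n2 be the unknown flow. Total out = 2310 + n2.
citric acid balance: 133.98 + 0.567·n2 = 0.209·(2310 + n2)
(0.567 − 0.209)·n2 = 0.209×2310 − 133.98 = 348.81
n2 = 348.81 / 0.358 = 974.33 kg/min

974.3 kg/min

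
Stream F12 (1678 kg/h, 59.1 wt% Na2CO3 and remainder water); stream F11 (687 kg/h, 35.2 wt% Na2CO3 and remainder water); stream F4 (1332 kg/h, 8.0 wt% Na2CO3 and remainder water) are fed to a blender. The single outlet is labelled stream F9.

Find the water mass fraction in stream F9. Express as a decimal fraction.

Total flow out = 1678 + 687 + 1332 = 3697 kg/h.
water in = 1678×0.409 + 687×0.648 + 1332×0.920 = 2356.9 kg/h.
water mass fraction in F9 = 2356.9/3697 = 0.638.

0.638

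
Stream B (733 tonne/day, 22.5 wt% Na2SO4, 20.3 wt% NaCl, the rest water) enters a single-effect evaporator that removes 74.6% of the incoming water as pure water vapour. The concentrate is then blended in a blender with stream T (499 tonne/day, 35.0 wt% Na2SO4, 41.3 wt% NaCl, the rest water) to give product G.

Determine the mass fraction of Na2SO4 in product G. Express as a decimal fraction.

0.369

Vapour removed = 0.746×0.572×733 = 312.78 tonne/day; concentrate = 420.22 tonne/day.
Na2SO4 reaching the mixer = 164.93 (from concentrate) + 499×0.350 = 339.57 tonne/day.
Product flow = 420.22 + 499 = 919.22 tonne/day; Na2SO4 fraction = 0.369.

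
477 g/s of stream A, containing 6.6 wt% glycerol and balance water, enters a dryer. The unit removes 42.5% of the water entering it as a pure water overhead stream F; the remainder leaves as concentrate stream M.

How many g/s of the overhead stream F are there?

189.3 g/s

water entering = 477×0.934 = 445.52 g/s; overhead removed = 0.425×445.52 = 189.35 g/s.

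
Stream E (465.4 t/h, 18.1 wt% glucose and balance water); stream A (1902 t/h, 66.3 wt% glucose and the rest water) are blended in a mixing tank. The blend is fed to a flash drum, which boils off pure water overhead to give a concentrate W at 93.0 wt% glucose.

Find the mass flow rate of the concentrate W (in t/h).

1447 t/h

glucose entering = 465.4×0.181 + 1902×0.663 = 1345.3 t/h.
All glucose reports to W, so W = 1345.3/0.930 = 1446.5 t/h.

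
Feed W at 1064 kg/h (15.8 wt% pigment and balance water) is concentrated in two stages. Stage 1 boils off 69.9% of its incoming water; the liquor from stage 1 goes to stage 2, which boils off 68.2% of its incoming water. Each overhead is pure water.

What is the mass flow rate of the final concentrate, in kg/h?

water in feed = 1064×0.842 = 895.89 kg/h.
After stage 1: water left = (1−0.699)×895.89 = 269.66; stream total = 437.77 kg/h.
After stage 2: water left = (1−0.682)×269.66 = 85.753; final concentrate = 253.86 kg/h.

253.9 kg/h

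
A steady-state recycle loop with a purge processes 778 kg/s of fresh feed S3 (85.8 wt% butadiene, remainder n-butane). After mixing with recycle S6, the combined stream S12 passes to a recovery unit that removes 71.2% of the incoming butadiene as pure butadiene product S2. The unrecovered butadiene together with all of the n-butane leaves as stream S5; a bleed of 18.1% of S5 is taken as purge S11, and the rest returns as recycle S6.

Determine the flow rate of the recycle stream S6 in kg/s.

705.9 kg/s

n-butane enters only via S3 and leaves only via the purge: 778×0.142 = 0.181×(n-butane in S5), and the recovery unit passes all n-butane, so n-butane in S12 = n-butane in S5 = 610.36 kg/s.
butadiene in S12: m_A = 778×0.858 + (1−0.181)·(1−0.712)·m_A, so m_A = 667.52/0.7641 = 873.58 kg/s.
S5 = (1−0.712)×873.58 + 610.36 = 861.95 kg/s.
Recycle S6 = (1−0.181)×861.95 = 705.94 kg/s.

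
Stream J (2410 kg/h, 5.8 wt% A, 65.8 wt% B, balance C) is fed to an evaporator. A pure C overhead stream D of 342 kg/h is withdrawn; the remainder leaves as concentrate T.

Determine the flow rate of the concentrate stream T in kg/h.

2068 kg/h

Concentrate = 2410 − 342 = 2068 kg/h.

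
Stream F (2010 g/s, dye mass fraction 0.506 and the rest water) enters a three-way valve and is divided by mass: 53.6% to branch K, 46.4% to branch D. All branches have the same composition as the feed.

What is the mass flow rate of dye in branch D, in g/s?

471.9 g/s

Branch D total = 0.464×2010 = 932.64 g/s.
dye in D = 0.506×932.64 = 471.92 g/s.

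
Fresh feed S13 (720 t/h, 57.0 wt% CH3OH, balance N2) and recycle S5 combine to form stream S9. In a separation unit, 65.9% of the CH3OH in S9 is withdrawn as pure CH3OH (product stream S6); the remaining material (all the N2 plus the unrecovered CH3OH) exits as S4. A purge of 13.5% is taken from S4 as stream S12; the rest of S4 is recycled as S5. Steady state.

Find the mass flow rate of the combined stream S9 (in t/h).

2875 t/h

N2 enters only via S13 and leaves only via the purge: 720×0.430 = 0.135×(N2 in S4), and the separation unit passes all N2, so N2 in S9 = N2 in S4 = 2293.3 t/h.
CH3OH in S9: m_A = 720×0.570 + (1−0.135)·(1−0.659)·m_A, so m_A = 410.4/0.7050 = 582.1 t/h.
S9 = 582.1 + 2293.3 = 2875.4 t/h.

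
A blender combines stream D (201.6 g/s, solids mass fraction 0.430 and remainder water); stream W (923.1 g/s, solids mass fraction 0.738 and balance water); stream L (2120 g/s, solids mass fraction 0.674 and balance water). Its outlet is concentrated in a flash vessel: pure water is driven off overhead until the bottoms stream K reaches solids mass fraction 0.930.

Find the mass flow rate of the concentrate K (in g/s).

2362 g/s

solids entering = 201.6×0.430 + 923.1×0.738 + 2120×0.674 = 2196.8 g/s.
All solids reports to K, so K = 2196.8/0.930 = 2362.2 g/s.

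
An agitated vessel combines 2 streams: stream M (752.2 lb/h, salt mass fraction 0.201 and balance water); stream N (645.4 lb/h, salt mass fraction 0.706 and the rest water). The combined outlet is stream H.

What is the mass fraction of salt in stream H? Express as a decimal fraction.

Total flow out = 752.2 + 645.4 = 1397.6 lb/h.
salt in = 752.2×0.201 + 645.4×0.706 = 606.84 lb/h.
salt mass fraction in H = 606.84/1397.6 = 0.434.

0.434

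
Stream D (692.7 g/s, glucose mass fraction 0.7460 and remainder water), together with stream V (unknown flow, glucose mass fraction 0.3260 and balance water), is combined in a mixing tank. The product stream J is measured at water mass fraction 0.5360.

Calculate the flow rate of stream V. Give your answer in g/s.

Let V be the unknown flow. Total out = 692.7 + V.
water balance: 175.95 + 0.674·V = 0.536·(692.7 + V)
(0.674 − 0.536)·V = 0.536×692.7 − 175.95 = 195.34
V = 195.34 / 0.138 = 1415.5 g/s

1416 g/s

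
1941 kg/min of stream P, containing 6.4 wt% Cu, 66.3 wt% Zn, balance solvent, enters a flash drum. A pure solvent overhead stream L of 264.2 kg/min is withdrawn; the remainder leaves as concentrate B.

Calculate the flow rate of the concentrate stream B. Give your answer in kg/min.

Concentrate = 1941 − 264.2 = 1676.8 kg/min.

1677 kg/min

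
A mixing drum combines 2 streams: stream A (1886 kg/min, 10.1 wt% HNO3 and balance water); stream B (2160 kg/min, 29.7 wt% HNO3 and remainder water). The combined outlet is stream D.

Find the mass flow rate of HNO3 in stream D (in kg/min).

832 kg/min

HNO3 out = HNO3 in = 1886×0.101 + 2160×0.297 = 832.01 kg/min.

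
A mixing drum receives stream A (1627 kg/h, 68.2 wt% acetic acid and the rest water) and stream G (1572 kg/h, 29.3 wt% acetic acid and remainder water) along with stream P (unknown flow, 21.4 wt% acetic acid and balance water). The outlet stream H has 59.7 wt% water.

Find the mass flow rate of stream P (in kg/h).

1487 kg/h

Let P be the unknown flow. Total out = 3199 + P.
water balance: 1628.8 + 0.786·P = 0.597·(3199 + P)
(0.786 − 0.597)·P = 0.597×3199 − 1628.8 = 281.01
P = 281.01 / 0.189 = 1486.8 kg/h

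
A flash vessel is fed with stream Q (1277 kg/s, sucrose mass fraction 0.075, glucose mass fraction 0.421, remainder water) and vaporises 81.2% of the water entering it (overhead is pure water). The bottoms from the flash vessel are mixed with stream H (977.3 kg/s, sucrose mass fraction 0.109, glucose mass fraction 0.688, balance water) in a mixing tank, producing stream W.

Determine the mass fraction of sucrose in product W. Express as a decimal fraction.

0.117

Vapour removed = 0.812×0.504×1277 = 522.61 kg/s; concentrate = 754.39 kg/s.
sucrose reaching the mixer = 95.775 (from concentrate) + 977.3×0.109 = 202.3 kg/s.
Product flow = 754.39 + 977.3 = 1731.7 kg/s; sucrose fraction = 0.117.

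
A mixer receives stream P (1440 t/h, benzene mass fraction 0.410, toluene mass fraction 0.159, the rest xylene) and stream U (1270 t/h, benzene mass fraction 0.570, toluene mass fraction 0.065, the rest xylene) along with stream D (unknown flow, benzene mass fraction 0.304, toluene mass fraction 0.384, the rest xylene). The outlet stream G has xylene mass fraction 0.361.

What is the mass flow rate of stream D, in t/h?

Let D be the unknown flow. Total out = 2710 + D.
xylene balance: 1084.2 + 0.312·D = 0.361·(2710 + D)
(0.312 − 0.361)·D = 0.361×2710 − 1084.2 = -105.88
D = -105.88 / -0.049 = 2160.8 t/h

2161 t/h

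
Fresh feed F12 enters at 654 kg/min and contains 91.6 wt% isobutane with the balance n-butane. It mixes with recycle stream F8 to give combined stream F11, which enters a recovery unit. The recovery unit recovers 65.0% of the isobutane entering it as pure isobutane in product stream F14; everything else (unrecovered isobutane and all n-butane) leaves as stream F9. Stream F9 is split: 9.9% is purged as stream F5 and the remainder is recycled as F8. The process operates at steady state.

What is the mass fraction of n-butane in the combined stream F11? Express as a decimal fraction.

0.388

n-butane enters only via F12 and leaves only via the purge: 654×0.084 = 0.099×(n-butane in F9), and the recovery unit passes all n-butane, so n-butane in F11 = n-butane in F9 = 554.91 kg/min.
isobutane in F11: m_A = 654×0.916 + (1−0.099)·(1−0.650)·m_A, so m_A = 599.06/0.6846 = 874.99 kg/min.
F11 = 874.99 + 554.91 = 1429.9 kg/min.
n-butane fraction in F11 = 554.91/1429.9 = 0.388.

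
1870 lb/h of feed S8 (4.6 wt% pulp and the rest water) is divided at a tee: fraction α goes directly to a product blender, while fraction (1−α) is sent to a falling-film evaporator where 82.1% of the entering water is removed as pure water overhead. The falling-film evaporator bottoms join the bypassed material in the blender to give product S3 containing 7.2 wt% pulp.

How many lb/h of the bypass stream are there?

1008 lb/h

All 1870×0.046 = 86.02 lb/h of pulp reaches S3, so S3 = 86.02/0.072 = 1194.7 lb/h and vapour = 675.28 lb/h.
The evaporator receives (1−α)·1870 of feed at 0.954 water and removes 0.821 of that water:
0.821×0.954×(1−α)×1870 = 675.28
(1−α) = 675.28/1464.6 = 0.4611;  α = 0.5389.
Bypass flow = 0.5389×1870 = 1007.8 lb/h.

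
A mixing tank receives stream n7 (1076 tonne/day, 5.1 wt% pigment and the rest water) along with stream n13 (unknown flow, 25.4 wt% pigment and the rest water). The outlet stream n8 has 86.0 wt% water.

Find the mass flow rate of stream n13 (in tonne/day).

840 tonne/day

Let n13 be the unknown flow. Total out = 1076 + n13.
water balance: 1021.1 + 0.746·n13 = 0.860·(1076 + n13)
(0.746 − 0.860)·n13 = 0.860×1076 − 1021.1 = -95.764
n13 = -95.764 / -0.114 = 840.04 tonne/day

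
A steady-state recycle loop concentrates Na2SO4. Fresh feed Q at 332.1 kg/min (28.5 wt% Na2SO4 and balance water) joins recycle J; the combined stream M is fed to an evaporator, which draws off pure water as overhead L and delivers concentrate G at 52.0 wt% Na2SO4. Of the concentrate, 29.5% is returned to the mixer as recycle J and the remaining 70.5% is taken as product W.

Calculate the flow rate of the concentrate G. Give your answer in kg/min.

Overall Na2SO4 balance (none leaves overhead): Na2SO4 in fresh feed = Na2SO4 in product, i.e. 332.1×0.285 = (1−0.295)·G·0.520.
G = 94.648/(0.520×0.705) = 258.18 kg/min.

258.2 kg/min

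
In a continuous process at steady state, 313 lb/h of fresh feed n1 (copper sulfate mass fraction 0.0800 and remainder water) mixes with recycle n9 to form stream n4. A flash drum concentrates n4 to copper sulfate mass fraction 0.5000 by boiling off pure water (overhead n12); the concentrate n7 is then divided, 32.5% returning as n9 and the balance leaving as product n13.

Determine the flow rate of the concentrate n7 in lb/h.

Overall copper sulfate balance (none leaves overhead): copper sulfate in fresh feed = copper sulfate in product, i.e. 313×0.080 = (1−0.325)·n7·0.500.
n7 = 25.04/(0.500×0.675) = 74.193 lb/h.

74.19 lb/h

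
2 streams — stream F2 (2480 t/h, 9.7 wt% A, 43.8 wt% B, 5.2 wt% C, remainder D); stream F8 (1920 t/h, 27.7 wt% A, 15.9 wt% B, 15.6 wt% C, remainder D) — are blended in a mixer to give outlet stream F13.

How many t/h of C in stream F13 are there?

C out = C in = 2480×0.052 + 1920×0.156 = 428.48 t/h.

428.5 t/h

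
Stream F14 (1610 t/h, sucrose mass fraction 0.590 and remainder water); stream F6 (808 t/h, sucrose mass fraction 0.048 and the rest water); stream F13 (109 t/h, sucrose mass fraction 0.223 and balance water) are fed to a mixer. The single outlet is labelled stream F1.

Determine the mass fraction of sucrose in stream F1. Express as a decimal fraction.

Total flow out = 1610 + 808 + 109 = 2527 t/h.
sucrose in = 1610×0.590 + 808×0.048 + 109×0.223 = 1013 t/h.
sucrose mass fraction in F1 = 1013/2527 = 0.401.

0.401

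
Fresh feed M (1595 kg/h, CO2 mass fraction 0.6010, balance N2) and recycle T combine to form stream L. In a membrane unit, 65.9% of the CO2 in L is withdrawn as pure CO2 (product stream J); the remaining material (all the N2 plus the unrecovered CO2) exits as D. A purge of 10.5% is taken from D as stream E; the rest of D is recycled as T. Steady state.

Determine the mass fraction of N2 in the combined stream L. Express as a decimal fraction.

0.8146

N2 enters only via M and leaves only via the purge: 1595×0.399 = 0.105×(N2 in D), and the membrane unit passes all N2, so N2 in L = N2 in D = 6061 kg/h.
CO2 in L: m_A = 1595×0.601 + (1−0.105)·(1−0.659)·m_A, so m_A = 958.59/0.6948 = 1379.7 kg/h.
L = 1379.7 + 6061 = 7440.7 kg/h.
N2 fraction in L = 6061/7440.7 = 0.8146.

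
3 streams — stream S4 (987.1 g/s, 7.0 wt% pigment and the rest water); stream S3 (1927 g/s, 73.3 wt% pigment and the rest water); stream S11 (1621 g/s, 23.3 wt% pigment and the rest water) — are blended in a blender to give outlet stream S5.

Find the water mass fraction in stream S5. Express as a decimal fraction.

Total flow out = 987.1 + 1927 + 1621 = 4535.1 g/s.
water in = 987.1×0.930 + 1927×0.267 + 1621×0.767 = 2675.8 g/s.
water mass fraction in S5 = 2675.8/4535.1 = 0.590.

0.590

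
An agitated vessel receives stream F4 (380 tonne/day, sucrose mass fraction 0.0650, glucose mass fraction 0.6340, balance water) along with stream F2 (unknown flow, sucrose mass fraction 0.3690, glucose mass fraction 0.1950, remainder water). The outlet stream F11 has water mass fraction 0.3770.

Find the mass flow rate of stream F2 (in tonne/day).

489.5 tonne/day

Let F2 be the unknown flow. Total out = 380 + F2.
water balance: 114.38 + 0.436·F2 = 0.377·(380 + F2)
(0.436 − 0.377)·F2 = 0.377×380 − 114.38 = 28.88
F2 = 28.88 / 0.059 = 489.49 tonne/day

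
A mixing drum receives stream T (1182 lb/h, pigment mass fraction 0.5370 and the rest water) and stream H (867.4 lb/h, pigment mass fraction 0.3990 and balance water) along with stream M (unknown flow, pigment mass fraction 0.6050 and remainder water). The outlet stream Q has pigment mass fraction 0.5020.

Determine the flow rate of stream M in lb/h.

465.7 lb/h

Let M be the unknown flow. Total out = 2049.4 + M.
pigment balance: 980.83 + 0.605·M = 0.502·(2049.4 + M)
(0.605 − 0.502)·M = 0.502×2049.4 − 980.83 = 47.972
M = 47.972 / 0.103 = 465.75 lb/h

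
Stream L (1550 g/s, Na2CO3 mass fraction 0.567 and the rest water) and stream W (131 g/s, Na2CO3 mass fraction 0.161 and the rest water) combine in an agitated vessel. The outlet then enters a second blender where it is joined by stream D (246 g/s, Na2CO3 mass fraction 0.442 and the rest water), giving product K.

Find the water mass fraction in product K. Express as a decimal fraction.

Overall, product flow = 1927 g/s.
water in = 1550×0.433 + 131×0.839 + 246×0.558 = 918.33 g/s.
water fraction in K = 0.477.

0.477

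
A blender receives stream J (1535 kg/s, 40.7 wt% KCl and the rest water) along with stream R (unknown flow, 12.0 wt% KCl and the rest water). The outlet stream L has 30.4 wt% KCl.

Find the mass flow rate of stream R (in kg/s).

Let R be the unknown flow. Total out = 1535 + R.
KCl balance: 624.75 + 0.120·R = 0.304·(1535 + R)
(0.120 − 0.304)·R = 0.304×1535 − 624.75 = -158.11
R = -158.11 / -0.184 = 859.27 kg/s

859.3 kg/s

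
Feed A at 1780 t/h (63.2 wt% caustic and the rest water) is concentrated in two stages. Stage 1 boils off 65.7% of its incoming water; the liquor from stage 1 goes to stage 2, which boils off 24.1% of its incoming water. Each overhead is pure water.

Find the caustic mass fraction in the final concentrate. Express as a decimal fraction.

0.8684

water in feed = 1780×0.368 = 655.04 t/h.
After stage 1: water left = (1−0.657)×655.04 = 224.68; stream total = 1349.6 t/h.
After stage 2: water left = (1−0.241)×224.68 = 170.53; final concentrate = 1295.5 t/h.
caustic fraction = 1125/1295.5 = 0.8684.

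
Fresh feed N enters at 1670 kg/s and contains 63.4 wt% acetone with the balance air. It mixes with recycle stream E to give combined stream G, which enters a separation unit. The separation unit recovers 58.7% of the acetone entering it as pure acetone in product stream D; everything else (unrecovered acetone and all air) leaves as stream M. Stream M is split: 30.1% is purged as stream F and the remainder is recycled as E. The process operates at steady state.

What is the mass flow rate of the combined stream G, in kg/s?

air enters only via N and leaves only via the purge: 1670×0.366 = 0.301×(air in M), and the separation unit passes all air, so air in G = air in M = 2030.6 kg/s.
acetone in G: m_A = 1670×0.634 + (1−0.301)·(1−0.587)·m_A, so m_A = 1058.8/0.7113 = 1488.5 kg/s.
G = 1488.5 + 2030.6 = 3519.1 kg/s.

3519 kg/s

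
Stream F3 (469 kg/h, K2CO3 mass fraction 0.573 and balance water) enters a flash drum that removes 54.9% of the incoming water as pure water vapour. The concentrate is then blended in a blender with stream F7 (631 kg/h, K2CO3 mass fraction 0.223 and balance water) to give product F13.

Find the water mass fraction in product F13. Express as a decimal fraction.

0.586

Vapour removed = 0.549×0.427×469 = 109.94 kg/h; concentrate = 359.06 kg/h.
water reaching the mixer = 90.319 (from concentrate) + 631×0.777 = 580.61 kg/h.
Product flow = 359.06 + 631 = 990.06 kg/h; water fraction = 0.586.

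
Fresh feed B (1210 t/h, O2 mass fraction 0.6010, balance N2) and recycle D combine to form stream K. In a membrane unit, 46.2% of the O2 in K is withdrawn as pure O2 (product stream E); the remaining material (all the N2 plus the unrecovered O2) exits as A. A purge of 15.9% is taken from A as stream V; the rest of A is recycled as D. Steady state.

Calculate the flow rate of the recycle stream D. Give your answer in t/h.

N2 enters only via B and leaves only via the purge: 1210×0.399 = 0.159×(N2 in A), and the membrane unit passes all N2, so N2 in K = N2 in A = 3036.4 t/h.
O2 in K: m_A = 1210×0.601 + (1−0.159)·(1−0.462)·m_A, so m_A = 727.21/0.5475 = 1328.1 t/h.
A = (1−0.462)×1328.1 + 3036.4 = 3751 t/h.
Recycle D = (1−0.159)×3751 = 3154.6 t/h.

3155 t/h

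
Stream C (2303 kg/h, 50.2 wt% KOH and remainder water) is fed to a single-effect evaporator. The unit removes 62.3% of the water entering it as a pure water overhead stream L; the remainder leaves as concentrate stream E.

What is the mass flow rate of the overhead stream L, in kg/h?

714.5 kg/h

water entering = 2303×0.498 = 1146.9 kg/h; overhead removed = 0.623×1146.9 = 714.51 kg/h.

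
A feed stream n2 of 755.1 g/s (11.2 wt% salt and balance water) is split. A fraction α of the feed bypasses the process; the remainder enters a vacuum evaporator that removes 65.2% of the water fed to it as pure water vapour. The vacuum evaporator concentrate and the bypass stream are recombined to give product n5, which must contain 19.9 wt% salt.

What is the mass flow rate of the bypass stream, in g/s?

All 755.1×0.112 = 84.571 g/s of salt reaches n5, so n5 = 84.571/0.199 = 424.98 g/s and vapour = 330.12 g/s.
The evaporator receives (1−α)·755.1 of feed at 0.888 water and removes 0.652 of that water:
0.652×0.888×(1−α)×755.1 = 330.12
(1−α) = 330.12/437.18 = 0.7551;  α = 0.2449.
Bypass flow = 0.2449×755.1 = 184.92 g/s.

184.9 g/s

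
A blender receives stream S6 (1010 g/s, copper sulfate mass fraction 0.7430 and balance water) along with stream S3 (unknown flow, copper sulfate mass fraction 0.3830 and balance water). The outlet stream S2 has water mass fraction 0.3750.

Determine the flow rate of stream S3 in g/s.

492.5 g/s

Let S3 be the unknown flow. Total out = 1010 + S3.
water balance: 259.57 + 0.617·S3 = 0.375·(1010 + S3)
(0.617 − 0.375)·S3 = 0.375×1010 − 259.57 = 119.18
S3 = 119.18 / 0.242 = 492.48 g/s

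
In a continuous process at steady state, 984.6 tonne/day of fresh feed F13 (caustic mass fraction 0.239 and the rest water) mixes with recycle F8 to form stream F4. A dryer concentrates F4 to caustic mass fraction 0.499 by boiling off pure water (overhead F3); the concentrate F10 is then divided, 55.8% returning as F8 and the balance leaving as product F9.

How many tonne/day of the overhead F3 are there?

513 tonne/day

Overall caustic balance (none leaves overhead): caustic in fresh feed = caustic in product, i.e. 984.6×0.239 = (1−0.558)·F10·0.499.
F10 = 235.32/(0.499×0.442) = 1066.9 tonne/day.
Recycle F8 = 0.558×1066.9 = 595.35 tonne/day.
Combined feed F4 = 984.6 + 595.35 = 1579.9 tonne/day.
Overhead F3 = F4 − F10 = 1579.9 − 1066.9 = 513.02 tonne/day.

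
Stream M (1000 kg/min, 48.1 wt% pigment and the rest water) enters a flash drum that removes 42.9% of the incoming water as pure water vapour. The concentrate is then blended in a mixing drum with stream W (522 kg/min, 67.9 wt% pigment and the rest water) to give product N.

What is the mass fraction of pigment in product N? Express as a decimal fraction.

Vapour removed = 0.429×0.519×1000 = 222.65 kg/min; concentrate = 777.35 kg/min.
pigment reaching the mixer = 481 (from concentrate) + 522×0.679 = 835.44 kg/min.
Product flow = 777.35 + 522 = 1299.3 kg/min; pigment fraction = 0.643.

0.643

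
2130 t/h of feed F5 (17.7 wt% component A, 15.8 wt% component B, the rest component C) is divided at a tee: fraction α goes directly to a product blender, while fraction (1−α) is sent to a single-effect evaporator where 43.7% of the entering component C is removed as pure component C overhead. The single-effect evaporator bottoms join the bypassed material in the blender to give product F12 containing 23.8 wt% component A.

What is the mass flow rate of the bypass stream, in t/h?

251.4 t/h

All 2130×0.177 = 377.01 t/h of component A reaches F12, so F12 = 377.01/0.238 = 1584.1 t/h and vapour = 545.92 t/h.
The evaporator receives (1−α)·2130 of feed at 0.665 component C and removes 0.437 of that component C:
0.437×0.665×(1−α)×2130 = 545.92
(1−α) = 545.92/618.99 = 0.8820;  α = 0.1180.
Bypass flow = 0.1180×2130 = 251.42 t/h.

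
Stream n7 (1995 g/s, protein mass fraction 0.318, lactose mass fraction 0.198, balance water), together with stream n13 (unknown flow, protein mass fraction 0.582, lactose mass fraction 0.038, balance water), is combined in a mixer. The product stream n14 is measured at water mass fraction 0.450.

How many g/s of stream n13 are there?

Let n13 be the unknown flow. Total out = 1995 + n13.
water balance: 965.58 + 0.380·n13 = 0.450·(1995 + n13)
(0.380 − 0.450)·n13 = 0.450×1995 − 965.58 = -67.83
n13 = -67.83 / -0.070 = 969 g/s

969 g/s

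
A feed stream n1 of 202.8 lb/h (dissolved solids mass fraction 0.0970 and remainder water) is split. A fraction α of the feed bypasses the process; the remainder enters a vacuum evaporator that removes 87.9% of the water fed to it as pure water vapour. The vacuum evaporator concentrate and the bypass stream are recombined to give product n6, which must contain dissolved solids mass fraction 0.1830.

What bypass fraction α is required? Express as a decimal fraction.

All 202.8×0.097 = 19.672 lb/h of dissolved solids reaches n6, so n6 = 19.672/0.183 = 107.5 lb/h and vapour = 95.305 lb/h.
The evaporator receives (1−α)·202.8 of feed at 0.903 water and removes 0.879 of that water:
0.879×0.903×(1−α)×202.8 = 95.305
(1−α) = 95.305/160.97 = 0.5921;  α = 0.4079.

0.408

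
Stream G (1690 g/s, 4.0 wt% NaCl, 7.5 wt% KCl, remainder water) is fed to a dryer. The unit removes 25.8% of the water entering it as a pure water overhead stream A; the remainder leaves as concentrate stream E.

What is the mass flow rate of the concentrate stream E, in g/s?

1304 g/s

water entering = 1690×0.885 = 1495.7 g/s; overhead removed = 0.258×1495.7 = 385.88 g/s.
Concentrate = 1690 − 385.88 = 1304.1 g/s.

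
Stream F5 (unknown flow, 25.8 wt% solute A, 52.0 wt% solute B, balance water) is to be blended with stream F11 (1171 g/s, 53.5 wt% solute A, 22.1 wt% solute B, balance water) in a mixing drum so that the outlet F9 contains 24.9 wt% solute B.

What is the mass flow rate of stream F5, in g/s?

121 g/s

Let F5 be the unknown flow. Total out = 1171 + F5.
solute B balance: 258.79 + 0.520·F5 = 0.249·(1171 + F5)
(0.520 − 0.249)·F5 = 0.249×1171 − 258.79 = 32.788
F5 = 32.788 / 0.271 = 120.99 g/s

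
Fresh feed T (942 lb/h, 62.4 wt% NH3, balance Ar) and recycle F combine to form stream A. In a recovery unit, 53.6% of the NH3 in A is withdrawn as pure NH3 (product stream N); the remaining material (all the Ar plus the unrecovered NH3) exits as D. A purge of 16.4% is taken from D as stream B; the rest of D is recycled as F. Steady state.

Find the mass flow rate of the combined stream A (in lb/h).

Ar enters only via T and leaves only via the purge: 942×0.376 = 0.164×(Ar in D), and the recovery unit passes all Ar, so Ar in A = Ar in D = 2159.7 lb/h.
NH3 in A: m_A = 942×0.624 + (1−0.164)·(1−0.536)·m_A, so m_A = 587.81/0.6121 = 960.32 lb/h.
A = 960.32 + 2159.7 = 3120 lb/h.

3120 lb/h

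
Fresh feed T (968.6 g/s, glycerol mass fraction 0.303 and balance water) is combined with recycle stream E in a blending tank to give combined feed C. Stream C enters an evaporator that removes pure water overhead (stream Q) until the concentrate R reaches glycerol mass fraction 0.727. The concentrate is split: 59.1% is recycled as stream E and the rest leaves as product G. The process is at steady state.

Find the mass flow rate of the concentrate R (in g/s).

Overall glycerol balance (none leaves overhead): glycerol in fresh feed = glycerol in product, i.e. 968.6×0.303 = (1−0.591)·R·0.727.
R = 293.49/(0.727×0.409) = 987.03 g/s.

987 g/s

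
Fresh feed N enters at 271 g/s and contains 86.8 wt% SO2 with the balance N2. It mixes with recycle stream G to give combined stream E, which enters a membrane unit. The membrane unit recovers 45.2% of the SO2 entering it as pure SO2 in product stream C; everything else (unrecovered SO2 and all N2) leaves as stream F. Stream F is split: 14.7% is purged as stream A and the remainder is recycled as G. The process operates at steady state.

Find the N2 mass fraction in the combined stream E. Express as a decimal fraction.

0.355

N2 enters only via N and leaves only via the purge: 271×0.132 = 0.147×(N2 in F), and the membrane unit passes all N2, so N2 in E = N2 in F = 243.35 g/s.
SO2 in E: m_A = 271×0.868 + (1−0.147)·(1−0.452)·m_A, so m_A = 235.23/0.5326 = 441.7 g/s.
E = 441.7 + 243.35 = 685.04 g/s.
N2 fraction in E = 243.35/685.04 = 0.355.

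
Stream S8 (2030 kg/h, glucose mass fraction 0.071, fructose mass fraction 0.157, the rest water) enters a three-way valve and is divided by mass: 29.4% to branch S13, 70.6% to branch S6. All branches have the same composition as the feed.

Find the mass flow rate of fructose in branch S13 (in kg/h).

Branch S13 total = 0.294×2030 = 596.82 kg/h.
fructose in S13 = 0.157×596.82 = 93.701 kg/h.

93.7 kg/h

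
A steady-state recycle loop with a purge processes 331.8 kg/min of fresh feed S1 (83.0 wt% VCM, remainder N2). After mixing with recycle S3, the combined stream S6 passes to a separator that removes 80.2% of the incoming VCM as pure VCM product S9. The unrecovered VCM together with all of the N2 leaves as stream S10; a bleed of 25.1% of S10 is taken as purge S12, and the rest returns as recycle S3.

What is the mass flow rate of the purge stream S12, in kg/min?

N2 enters only via S1 and leaves only via the purge: 331.8×0.170 = 0.251×(N2 in S10), and the separator passes all N2, so N2 in S6 = N2 in S10 = 224.73 kg/min.
VCM in S6: m_A = 331.8×0.830 + (1−0.251)·(1−0.802)·m_A, so m_A = 275.39/0.8517 = 323.35 kg/min.
S10 = (1−0.802)×323.35 + 224.73 = 288.75 kg/min.
Purge S12 = 0.251×288.75 = 72.476 kg/min.

72.48 kg/min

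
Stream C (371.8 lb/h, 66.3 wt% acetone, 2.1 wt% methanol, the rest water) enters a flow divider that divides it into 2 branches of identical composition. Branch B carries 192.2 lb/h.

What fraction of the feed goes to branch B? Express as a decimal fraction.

0.517

Fraction to B = 192.2/371.8 = 0.5169.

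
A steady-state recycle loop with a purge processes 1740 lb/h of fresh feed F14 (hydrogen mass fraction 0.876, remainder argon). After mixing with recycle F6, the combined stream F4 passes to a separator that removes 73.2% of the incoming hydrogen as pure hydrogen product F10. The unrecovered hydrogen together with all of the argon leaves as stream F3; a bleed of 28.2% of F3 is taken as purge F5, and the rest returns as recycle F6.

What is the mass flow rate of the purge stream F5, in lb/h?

358.4 lb/h

argon enters only via F14 and leaves only via the purge: 1740×0.124 = 0.282×(argon in F3), and the separator passes all argon, so argon in F4 = argon in F3 = 765.11 lb/h.
hydrogen in F4: m_A = 1740×0.876 + (1−0.282)·(1−0.732)·m_A, so m_A = 1524.2/0.8076 = 1887.4 lb/h.
F3 = (1−0.732)×1887.4 + 765.11 = 1270.9 lb/h.
Purge F5 = 0.282×1270.9 = 358.4 lb/h.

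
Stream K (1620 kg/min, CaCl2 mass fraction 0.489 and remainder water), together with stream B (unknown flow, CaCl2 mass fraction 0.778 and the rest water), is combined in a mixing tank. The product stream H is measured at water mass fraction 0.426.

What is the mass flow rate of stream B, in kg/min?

675 kg/min

Let B be the unknown flow. Total out = 1620 + B.
water balance: 827.82 + 0.222·B = 0.426·(1620 + B)
(0.222 − 0.426)·B = 0.426×1620 − 827.82 = -137.7
B = -137.7 / -0.204 = 675 kg/min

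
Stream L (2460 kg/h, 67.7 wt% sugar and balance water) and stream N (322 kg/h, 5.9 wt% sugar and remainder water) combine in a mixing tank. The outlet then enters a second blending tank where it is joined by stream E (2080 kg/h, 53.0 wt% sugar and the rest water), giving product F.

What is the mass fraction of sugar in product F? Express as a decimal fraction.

0.573

Overall, product flow = 4862 kg/h.
sugar in = 2460×0.677 + 322×0.059 + 2080×0.530 = 2786.8 kg/h.
sugar fraction in F = 0.573.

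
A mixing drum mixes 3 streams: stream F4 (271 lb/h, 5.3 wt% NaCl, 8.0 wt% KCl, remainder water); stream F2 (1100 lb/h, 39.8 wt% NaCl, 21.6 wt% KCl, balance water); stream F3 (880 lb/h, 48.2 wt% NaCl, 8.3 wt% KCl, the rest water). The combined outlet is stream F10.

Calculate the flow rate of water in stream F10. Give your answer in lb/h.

1042 lb/h

water out = water in = 271×0.867 + 1100×0.386 + 880×0.435 = 1042.4 lb/h.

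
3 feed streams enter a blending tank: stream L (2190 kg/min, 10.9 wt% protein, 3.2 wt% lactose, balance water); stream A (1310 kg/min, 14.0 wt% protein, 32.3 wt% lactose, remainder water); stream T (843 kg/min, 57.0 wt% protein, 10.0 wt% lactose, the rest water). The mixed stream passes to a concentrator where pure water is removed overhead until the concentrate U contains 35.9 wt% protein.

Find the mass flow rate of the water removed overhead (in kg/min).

protein entering = 2190×0.109 + 1310×0.140 + 843×0.570 = 902.62 kg/min.
All protein reports to U, so U = 902.62/0.359 = 2514.3 kg/min.
Total feed = 4343 kg/min; overhead = 4343 − 2514.3 = 1828.7 kg/min.

1829 kg/min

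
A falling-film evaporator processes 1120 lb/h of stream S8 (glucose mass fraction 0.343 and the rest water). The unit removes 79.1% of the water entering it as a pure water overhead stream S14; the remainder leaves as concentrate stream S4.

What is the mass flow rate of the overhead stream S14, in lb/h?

water entering = 1120×0.657 = 735.84 lb/h; overhead removed = 0.791×735.84 = 582.05 lb/h.

582 lb/h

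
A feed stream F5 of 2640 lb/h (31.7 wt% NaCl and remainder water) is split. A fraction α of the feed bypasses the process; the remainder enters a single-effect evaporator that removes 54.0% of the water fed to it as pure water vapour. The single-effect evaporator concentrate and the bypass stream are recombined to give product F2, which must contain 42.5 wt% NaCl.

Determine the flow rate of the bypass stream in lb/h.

All 2640×0.317 = 836.88 lb/h of NaCl reaches F2, so F2 = 836.88/0.425 = 1969.1 lb/h and vapour = 670.87 lb/h.
The evaporator receives (1−α)·2640 of feed at 0.683 water and removes 0.540 of that water:
0.540×0.683×(1−α)×2640 = 670.87
(1−α) = 670.87/973.68 = 0.6890;  α = 0.3110.
Bypass flow = 0.3110×2640 = 821.04 lb/h.

821 lb/h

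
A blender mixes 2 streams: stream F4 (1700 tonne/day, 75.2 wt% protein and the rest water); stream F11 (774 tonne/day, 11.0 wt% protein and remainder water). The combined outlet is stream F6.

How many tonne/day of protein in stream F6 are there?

1364 tonne/day

protein out = protein in = 1700×0.752 + 774×0.110 = 1363.5 tonne/day.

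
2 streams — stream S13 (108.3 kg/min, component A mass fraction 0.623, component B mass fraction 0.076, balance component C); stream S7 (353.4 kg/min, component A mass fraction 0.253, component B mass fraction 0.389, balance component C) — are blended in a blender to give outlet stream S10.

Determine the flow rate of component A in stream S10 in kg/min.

component A out = component A in = 108.3×0.623 + 353.4×0.253 = 156.88 kg/min.

156.9 kg/min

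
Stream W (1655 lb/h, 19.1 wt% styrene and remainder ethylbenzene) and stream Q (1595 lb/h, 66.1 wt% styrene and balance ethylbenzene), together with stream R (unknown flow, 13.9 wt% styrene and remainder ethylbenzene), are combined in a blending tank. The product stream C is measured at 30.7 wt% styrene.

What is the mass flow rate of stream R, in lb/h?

2218 lb/h

Let R be the unknown flow. Total out = 3250 + R.
styrene balance: 1370.4 + 0.139·R = 0.307·(3250 + R)
(0.139 − 0.307)·R = 0.307×3250 − 1370.4 = -372.65
R = -372.65 / -0.168 = 2218.2 lb/h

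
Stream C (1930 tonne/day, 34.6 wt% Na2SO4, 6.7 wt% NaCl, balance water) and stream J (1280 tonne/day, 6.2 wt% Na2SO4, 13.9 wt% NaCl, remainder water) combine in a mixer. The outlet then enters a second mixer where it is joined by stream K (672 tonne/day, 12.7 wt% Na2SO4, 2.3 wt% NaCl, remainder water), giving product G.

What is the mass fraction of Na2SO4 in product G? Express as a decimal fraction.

Overall, product flow = 3882 tonne/day.
Na2SO4 in = 1930×0.346 + 1280×0.062 + 672×0.127 = 832.48 tonne/day.
Na2SO4 fraction in G = 0.214.

0.214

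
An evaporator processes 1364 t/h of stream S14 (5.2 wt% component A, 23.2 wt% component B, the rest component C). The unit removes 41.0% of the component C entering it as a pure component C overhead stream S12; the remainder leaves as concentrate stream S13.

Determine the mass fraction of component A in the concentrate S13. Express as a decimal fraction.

0.074

component A is not removed: 1364×0.052 = 70.928 t/h of component A enters S13.
component C entering = 1364×0.716 = 976.62 t/h; overhead removed = 0.410×976.62 = 400.42 t/h.
Concentrate = 1364 − 400.42 = 963.58 t/h.
Mass fraction = 70.928/963.58 = 0.074.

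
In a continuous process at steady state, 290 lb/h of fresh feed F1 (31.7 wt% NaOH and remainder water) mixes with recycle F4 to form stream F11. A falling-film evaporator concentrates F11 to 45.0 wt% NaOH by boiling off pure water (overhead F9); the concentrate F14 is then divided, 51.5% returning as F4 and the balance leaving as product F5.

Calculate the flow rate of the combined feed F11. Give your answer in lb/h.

Overall NaOH balance (none leaves overhead): NaOH in fresh feed = NaOH in product, i.e. 290×0.317 = (1−0.515)·F14·0.450.
F14 = 91.93/(0.450×0.485) = 421.21 lb/h.
Recycle F4 = 0.515×421.21 = 216.93 lb/h.
Combined feed F11 = 290 + 216.93 = 506.93 lb/h.

506.9 lb/h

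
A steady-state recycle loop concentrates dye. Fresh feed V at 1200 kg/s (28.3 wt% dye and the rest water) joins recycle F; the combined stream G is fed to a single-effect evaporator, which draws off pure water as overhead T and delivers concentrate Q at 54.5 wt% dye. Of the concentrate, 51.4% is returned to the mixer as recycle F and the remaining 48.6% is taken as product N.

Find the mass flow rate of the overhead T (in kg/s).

Overall dye balance (none leaves overhead): dye in fresh feed = dye in product, i.e. 1200×0.283 = (1−0.514)·Q·0.545.
Q = 339.6/(0.545×0.486) = 1282.1 kg/s.
Recycle F = 0.514×1282.1 = 659.02 kg/s.
Combined feed G = 1200 + 659.02 = 1859 kg/s.
Overhead T = G − Q = 1859 − 1282.1 = 576.88 kg/s.

576.9 kg/s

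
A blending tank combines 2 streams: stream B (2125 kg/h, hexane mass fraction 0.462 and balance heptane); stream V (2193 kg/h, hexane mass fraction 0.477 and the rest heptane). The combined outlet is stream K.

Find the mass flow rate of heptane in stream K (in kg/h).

2290 kg/h

heptane out = heptane in = 2125×0.538 + 2193×0.523 = 2290.2 kg/h.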